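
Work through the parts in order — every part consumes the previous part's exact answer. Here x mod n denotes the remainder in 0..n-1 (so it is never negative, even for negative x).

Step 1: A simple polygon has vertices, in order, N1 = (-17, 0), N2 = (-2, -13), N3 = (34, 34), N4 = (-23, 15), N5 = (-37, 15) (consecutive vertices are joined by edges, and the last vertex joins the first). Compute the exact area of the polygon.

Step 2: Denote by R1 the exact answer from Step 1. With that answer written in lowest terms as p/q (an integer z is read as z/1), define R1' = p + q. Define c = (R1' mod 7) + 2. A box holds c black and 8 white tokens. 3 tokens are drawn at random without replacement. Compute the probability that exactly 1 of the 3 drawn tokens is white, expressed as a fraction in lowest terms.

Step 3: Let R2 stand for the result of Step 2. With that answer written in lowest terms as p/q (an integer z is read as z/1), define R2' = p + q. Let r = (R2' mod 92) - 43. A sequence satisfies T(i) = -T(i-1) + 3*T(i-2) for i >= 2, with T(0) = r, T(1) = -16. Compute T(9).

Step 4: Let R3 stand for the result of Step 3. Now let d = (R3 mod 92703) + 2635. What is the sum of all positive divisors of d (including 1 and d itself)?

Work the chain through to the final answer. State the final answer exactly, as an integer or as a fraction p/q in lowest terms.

178128

Step 1: cross terms: (-17*-13 - -2*0)=221, (-2*34 - 34*-13)=374, (34*15 - -23*34)=1292, (-23*15 - -37*15)=210, (-37*0 - -17*15)=255; twice the area = |2352| = 2352; area = 1176; answer 1176
Step 2: R1 = 1176; threaded value p + q = 1177; c = 3; total draws C(11,3) = 165; favorable C(8,1)*C(3,2) = 24; P = 8/55; answer 8/55
Step 3: R2 = 8/55; threaded value p + q = 63; r = 20; T(2) = -1*(-16) + 3*(20) = 76; iterating: T(2)=76, T(3)=-124, T(4)=352, T(5)=-724, T(6)=1780, T(7)=-3952, T(8)=9292, T(9)=-21148; answer -21148
Step 4: R3 = -21148; d = 74190; 74190 = 2 * 3 * 5 * 2473; sigma = (1 + 2) * (1 + 3) * (1 + 5) * (1 + 2473) = 3 * 4 * 6 * 2474 = 178128; answer 178128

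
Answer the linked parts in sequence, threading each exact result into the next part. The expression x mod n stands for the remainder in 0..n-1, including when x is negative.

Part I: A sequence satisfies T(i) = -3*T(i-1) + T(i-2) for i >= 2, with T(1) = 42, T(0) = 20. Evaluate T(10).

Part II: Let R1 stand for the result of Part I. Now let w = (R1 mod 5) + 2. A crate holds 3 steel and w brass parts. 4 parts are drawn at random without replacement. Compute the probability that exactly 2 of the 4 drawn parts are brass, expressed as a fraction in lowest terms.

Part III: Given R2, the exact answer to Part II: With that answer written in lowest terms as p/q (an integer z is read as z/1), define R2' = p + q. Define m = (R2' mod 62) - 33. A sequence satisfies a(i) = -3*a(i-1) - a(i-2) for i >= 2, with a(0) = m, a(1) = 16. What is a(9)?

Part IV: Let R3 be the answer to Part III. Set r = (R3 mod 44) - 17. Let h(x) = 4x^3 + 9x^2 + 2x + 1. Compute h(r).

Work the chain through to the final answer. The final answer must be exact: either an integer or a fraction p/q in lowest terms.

Part I: T(2) = -3*(42) + 1*(20) = -106; iterating: T(2)=-106, T(3)=360, T(4)=-1186, T(5)=3918, T(6)=-12940, T(7)=42738, T(8)=-141154, T(9)=466200, T(10)=-1539754; answer -1539754
Part II: R1 = -1539754; w = 3; total draws C(6,4) = 15; favorable C(3,2)*C(3,2) = 9; P = 3/5; answer 3/5
Part III: R2 = 3/5; threaded value p + q = 8; m = -25; a(2) = -3*(16) - 1*(-25) = -23; iterating: a(2)=-23, a(3)=53, a(4)=-136, a(5)=355, a(6)=-929, a(7)=2432, a(8)=-6367, a(9)=16669; answer 16669
Part IV: R3 = 16669; r = 20; 4*(20)^3 + 9*(20)^2 + 2*(20)^1 + 1 = (32000) + (3600) + (40) + (1) = 35641; answer 35641

35641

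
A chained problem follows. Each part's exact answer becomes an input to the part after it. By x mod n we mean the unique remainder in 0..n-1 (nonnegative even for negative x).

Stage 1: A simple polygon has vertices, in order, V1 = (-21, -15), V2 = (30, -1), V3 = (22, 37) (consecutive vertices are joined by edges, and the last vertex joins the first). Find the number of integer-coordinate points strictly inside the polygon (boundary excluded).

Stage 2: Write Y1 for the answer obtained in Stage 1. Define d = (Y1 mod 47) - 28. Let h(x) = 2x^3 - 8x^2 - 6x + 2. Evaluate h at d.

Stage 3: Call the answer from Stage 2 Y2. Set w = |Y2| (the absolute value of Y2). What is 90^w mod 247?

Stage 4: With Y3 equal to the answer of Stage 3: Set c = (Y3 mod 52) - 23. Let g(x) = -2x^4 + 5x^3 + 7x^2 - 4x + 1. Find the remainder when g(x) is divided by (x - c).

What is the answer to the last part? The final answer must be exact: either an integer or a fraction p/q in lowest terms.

Stage 1: cross terms: (-21*-1 - 30*-15)=471, (30*37 - 22*-1)=1132, (22*-15 - -21*37)=447; twice the area = |2050| = 2050; area = 1025; boundary points = 1 + 2 + 1 = 4; strictly interior points = area - boundary/2 + 1 = 1024; answer 1024
Stage 2: Y1 = 1024; d = 9; 2*(9)^3 - 8*(9)^2 - 6*(9)^1 + 2 = (1458) + (-648) + (-54) + (2) = 758; answer 758
Stage 3: Y2 = 758; w = 758; squarings mod 247: 90^1=90, 90^2=196, 90^4=131, 90^8=118, 90^16=92, 90^32=66, 90^64=157, 90^128=196, 90^256=131, 90^512=118; 90^758 = 90^2 * 90^4 * 90^16 * 90^32 * 90^64 * 90^128 * 90^512 = 196 (mod 247); answer 196
Stage 4: Y3 = 196; c = 17; remainder = value at the root: -2*(17)^4 + 5*(17)^3 + 7*(17)^2 - 4*(17)^1 + 1 = (-167042) + (24565) + (2023) + (-68) + (1) = -140521; answer -140521

-140521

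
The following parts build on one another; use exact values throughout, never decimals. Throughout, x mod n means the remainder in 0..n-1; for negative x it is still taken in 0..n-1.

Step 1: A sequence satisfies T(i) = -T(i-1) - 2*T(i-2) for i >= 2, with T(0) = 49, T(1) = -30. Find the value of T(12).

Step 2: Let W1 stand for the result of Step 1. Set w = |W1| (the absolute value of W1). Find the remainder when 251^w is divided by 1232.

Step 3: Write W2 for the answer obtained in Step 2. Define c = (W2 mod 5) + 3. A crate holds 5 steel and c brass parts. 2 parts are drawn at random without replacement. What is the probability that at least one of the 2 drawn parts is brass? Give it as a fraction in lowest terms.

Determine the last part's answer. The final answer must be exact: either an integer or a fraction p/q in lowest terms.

9/14

Step 1: T(2) = -1*(-30) - 2*(49) = -68; iterating: T(2)=-68, T(3)=128, T(4)=8, T(5)=-264, T(6)=248, T(7)=280, T(8)=-776, T(9)=216, T(10)=1336, T(11)=-1768, T(12)=-904; answer -904
Step 2: W1 = -904; w = 904; squarings mod 1232: 251^1=251, 251^2=169, 251^4=225, 251^8=113, 251^16=449, 251^32=785, 251^64=225, 251^128=113, 251^256=449, 251^512=785; 251^904 = 251^8 * 251^128 * 251^256 * 251^512 = 225 (mod 1232); answer 225
Step 3: W2 = 225; c = 3; total draws C(8,2) = 28; complement C(5,2) = 10; favorable 28 - 10 = 18; P = 9/14; answer 9/14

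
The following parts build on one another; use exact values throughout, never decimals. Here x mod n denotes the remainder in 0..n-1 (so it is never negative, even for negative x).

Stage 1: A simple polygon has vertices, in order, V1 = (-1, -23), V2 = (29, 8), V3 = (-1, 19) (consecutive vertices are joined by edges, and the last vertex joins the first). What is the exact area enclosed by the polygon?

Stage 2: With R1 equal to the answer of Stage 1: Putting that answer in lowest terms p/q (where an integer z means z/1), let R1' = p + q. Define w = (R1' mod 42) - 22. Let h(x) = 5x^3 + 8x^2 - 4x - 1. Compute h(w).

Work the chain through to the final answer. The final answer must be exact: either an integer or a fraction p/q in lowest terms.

-42694

Stage 1: cross terms: (-1*8 - 29*-23)=659, (29*19 - -1*8)=559, (-1*-23 - -1*19)=42; twice the area = |1260| = 1260; area = 630; answer 630
Stage 2: R1 = 630; threaded value p + q = 631; w = -21; 5*(-21)^3 + 8*(-21)^2 - 4*(-21)^1 - 1 = (-46305) + (3528) + (84) + (-1) = -42694; answer -42694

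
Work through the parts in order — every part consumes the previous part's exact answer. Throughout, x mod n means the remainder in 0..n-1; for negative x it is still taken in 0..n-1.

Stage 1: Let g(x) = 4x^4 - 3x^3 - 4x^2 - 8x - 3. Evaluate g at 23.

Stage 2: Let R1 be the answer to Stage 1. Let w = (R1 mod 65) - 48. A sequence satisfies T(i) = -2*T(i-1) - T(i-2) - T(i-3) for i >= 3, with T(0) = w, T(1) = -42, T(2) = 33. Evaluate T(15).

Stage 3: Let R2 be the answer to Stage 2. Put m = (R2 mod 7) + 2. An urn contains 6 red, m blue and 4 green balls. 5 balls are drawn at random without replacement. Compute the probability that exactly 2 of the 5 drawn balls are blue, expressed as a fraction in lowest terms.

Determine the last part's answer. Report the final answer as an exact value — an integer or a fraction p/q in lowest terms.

75/182

Stage 1: 4*(23)^4 - 3*(23)^3 - 4*(23)^2 - 8*(23)^1 - 3 = (1119364) + (-36501) + (-2116) + (-184) + (-3) = 1080560; answer 1080560
Stage 2: R1 = 1080560; w = -48; T(3) = -2*(33) - 1*(-42) - 1*(-48) = 24; iterating: T(3)=24, T(4)=-39, T(5)=21, T(6)=-27, T(7)=72, T(8)=-138, T(9)=231, T(10)=-396, T(11)=699, T(12)=-1233, T(13)=2163, T(14)=-3792, T(15)=6654; answer 6654
Stage 3: R2 = 6654; m = 6; total draws C(16,5) = 4368; favorable C(6,2)*C(10,3) = 1800; P = 75/182; answer 75/182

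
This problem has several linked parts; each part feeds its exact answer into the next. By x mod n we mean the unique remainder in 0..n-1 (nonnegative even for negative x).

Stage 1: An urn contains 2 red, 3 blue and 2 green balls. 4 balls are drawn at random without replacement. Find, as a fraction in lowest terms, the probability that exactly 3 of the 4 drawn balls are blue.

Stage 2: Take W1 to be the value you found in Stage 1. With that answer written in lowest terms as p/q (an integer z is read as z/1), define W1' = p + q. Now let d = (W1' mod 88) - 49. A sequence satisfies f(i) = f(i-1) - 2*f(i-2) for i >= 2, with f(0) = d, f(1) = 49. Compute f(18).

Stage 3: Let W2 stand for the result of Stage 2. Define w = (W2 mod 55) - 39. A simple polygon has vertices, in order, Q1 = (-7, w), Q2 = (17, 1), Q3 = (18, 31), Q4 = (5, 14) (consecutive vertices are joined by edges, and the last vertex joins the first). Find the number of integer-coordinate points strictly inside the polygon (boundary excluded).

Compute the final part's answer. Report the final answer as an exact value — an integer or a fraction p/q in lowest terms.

491

Stage 1: total draws C(7,4) = 35; favorable C(3,3)*C(4,1) = 4; P = 4/35; answer 4/35
Stage 2: W1 = 4/35; threaded value p + q = 39; d = -10; f(2) = 1*(49) - 2*(-10) = 69; iterating: f(2)=69, f(3)=-29, f(4)=-167, f(5)=-109, f(6)=225, f(7)=443, f(8)=-7, f(9)=-893, f(10)=-879, f(11)=907, f(12)=2665, f(13)=851, f(14)=-4479, f(15)=-6181, f(16)=2777, f(17)=15139, f(18)=9585; answer 9585
Stage 3: W2 = 9585; w = -24; cross terms: (-7*1 - 17*-24)=401, (17*31 - 18*1)=509, (18*14 - 5*31)=97, (5*-24 - -7*14)=-22; twice the area = |985| = 985; area = 985/2; boundary points = 1 + 1 + 1 + 2 = 5; strictly interior points = area - boundary/2 + 1 = 491; answer 491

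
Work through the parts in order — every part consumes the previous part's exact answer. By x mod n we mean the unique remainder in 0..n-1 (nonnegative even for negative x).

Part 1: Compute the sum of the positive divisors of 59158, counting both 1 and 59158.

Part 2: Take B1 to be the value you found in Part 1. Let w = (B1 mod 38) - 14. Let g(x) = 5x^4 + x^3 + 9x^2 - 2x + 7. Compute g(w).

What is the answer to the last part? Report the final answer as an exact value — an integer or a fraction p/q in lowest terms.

Part 1: 59158 = 2 * 11 * 2689; sigma = (1 + 2) * (1 + 11) * (1 + 2689) = 3 * 12 * 2690 = 96840; answer 96840
Part 2: B1 = 96840; w = 2; 5*(2)^4 + 1*(2)^3 + 9*(2)^2 - 2*(2)^1 + 7 = (80) + (8) + (36) + (-4) + (7) = 127; answer 127

127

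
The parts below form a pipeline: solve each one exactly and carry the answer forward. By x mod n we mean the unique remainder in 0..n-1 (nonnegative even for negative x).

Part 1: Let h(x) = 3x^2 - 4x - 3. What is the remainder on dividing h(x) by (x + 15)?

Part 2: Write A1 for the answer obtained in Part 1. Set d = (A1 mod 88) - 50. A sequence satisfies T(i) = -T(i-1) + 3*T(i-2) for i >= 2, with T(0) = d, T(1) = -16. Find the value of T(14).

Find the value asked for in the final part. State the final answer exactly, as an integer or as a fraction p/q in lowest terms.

Part 1: remainder = value at the root: 3*(-15)^2 - 4*(-15)^1 - 3 = (675) + (60) + (-3) = 732; answer 732
Part 2: A1 = 732; d = -22; T(2) = -1*(-16) + 3*(-22) = -50; iterating: T(2)=-50, T(3)=2, T(4)=-152, T(5)=158, T(6)=-614, T(7)=1088, T(8)=-2930, T(9)=6194, T(10)=-14984, T(11)=33566, T(12)=-78518, T(13)=179216, T(14)=-414770; answer -414770

-414770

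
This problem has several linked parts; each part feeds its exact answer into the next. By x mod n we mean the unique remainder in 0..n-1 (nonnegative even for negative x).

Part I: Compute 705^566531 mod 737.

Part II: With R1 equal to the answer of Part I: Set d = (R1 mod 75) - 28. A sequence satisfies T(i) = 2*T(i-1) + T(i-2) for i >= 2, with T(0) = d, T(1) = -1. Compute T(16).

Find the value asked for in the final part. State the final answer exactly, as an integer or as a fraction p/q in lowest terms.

3624693

Part I: squarings mod 737: 705^1=705, 705^2=287, 705^4=562, 705^8=408, 705^16=639, 705^32=23, 705^64=529, 705^128=518, 705^256=56, 705^512=188, 705^1024=705, 705^2048=287, 705^4096=562, 705^8192=408, 705^16384=639, 705^32768=23, 705^65536=529, 705^131072=518, 705^262144=56, 705^524288=188; 705^566531 = 705^1 * 705^2 * 705^256 * 705^1024 * 705^8192 * 705^32768 * 705^524288 = 199 (mod 737); answer 199
Part II: R1 = 199; d = 21; T(2) = 2*(-1) + 1*(21) = 19; iterating: T(2)=19, T(3)=37, T(4)=93, T(5)=223, T(6)=539, T(7)=1301, T(8)=3141, T(9)=7583, T(10)=18307, T(11)=44197, T(12)=106701, T(13)=257599, T(14)=621899, T(15)=1501397, T(16)=3624693; answer 3624693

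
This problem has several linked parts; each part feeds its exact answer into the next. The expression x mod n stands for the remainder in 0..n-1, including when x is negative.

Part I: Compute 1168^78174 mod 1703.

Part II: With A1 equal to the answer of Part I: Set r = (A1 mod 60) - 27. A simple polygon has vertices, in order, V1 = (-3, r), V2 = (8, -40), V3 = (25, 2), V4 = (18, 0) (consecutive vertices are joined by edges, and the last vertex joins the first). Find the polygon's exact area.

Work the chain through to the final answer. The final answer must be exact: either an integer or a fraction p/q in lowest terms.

470

Part I: squarings mod 1703: 1168^1=1168, 1168^2=121, 1168^4=1017, 1168^8=568, 1168^16=757, 1168^32=841, 1168^64=536, 1168^128=1192, 1168^256=562, 1168^512=789, 1168^1024=926, 1168^2048=867, 1168^4096=666, 1168^8192=776, 1168^16384=1017, 1168^32768=568, 1168^65536=757; 1168^78174 = 1168^2 * 1168^4 * 1168^8 * 1168^16 * 1168^64 * 1168^256 * 1168^4096 * 1168^8192 * 1168^65536 = 1091 (mod 1703); answer 1091
Part II: A1 = 1091; r = -16; cross terms: (-3*-40 - 8*-16)=248, (8*2 - 25*-40)=1016, (25*0 - 18*2)=-36, (18*-16 - -3*0)=-288; twice the area = |940| = 940; area = 470; answer 470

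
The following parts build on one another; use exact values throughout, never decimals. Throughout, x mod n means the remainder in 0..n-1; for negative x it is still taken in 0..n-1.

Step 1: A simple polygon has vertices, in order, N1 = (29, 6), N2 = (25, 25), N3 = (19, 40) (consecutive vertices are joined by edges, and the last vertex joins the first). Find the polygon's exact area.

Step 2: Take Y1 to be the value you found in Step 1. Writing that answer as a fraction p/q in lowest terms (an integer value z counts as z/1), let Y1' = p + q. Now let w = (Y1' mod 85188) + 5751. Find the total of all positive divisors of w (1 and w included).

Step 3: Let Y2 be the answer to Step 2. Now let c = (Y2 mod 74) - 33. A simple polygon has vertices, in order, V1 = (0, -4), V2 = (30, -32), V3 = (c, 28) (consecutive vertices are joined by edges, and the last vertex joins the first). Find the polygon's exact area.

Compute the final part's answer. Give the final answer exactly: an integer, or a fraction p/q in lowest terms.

Step 1: cross terms: (29*25 - 25*6)=575, (25*40 - 19*25)=525, (19*6 - 29*40)=-1046; twice the area = |54| = 54; area = 27; answer 27
Step 2: Y1 = 27; threaded value p + q = 28; w = 5779; 5779 is prime, so its only divisors are 1 and 5779; sigma = 1 + 5779 = 5780; answer 5780
Step 3: Y2 = 5780; c = -25; cross terms: (0*-32 - 30*-4)=120, (30*28 - -25*-32)=40, (-25*-4 - 0*28)=100; twice the area = |260| = 260; area = 130; answer 130

130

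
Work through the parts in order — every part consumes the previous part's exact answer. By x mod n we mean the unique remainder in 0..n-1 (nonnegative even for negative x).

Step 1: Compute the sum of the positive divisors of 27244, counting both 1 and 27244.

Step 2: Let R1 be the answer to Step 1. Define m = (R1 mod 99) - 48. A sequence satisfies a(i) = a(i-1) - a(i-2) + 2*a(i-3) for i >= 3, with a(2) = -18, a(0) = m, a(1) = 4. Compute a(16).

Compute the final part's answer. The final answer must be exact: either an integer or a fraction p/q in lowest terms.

-1292

Step 1: 27244 = 2^2 * 7^2 * 139; sigma = (1 + 2 + 4) * (1 + 7 + 49) * (1 + 139) = 7 * 57 * 140 = 55860; answer 55860
Step 2: R1 = 55860; m = -24; a(3) = 1*(-18) - 1*(4) + 2*(-24) = -70; iterating: a(3)=-70, a(4)=-44, a(5)=-10, a(6)=-106, a(7)=-184, a(8)=-98, a(9)=-126, a(10)=-396, a(11)=-466, a(12)=-322, a(13)=-648, a(14)=-1258, a(15)=-1254, a(16)=-1292; answer -1292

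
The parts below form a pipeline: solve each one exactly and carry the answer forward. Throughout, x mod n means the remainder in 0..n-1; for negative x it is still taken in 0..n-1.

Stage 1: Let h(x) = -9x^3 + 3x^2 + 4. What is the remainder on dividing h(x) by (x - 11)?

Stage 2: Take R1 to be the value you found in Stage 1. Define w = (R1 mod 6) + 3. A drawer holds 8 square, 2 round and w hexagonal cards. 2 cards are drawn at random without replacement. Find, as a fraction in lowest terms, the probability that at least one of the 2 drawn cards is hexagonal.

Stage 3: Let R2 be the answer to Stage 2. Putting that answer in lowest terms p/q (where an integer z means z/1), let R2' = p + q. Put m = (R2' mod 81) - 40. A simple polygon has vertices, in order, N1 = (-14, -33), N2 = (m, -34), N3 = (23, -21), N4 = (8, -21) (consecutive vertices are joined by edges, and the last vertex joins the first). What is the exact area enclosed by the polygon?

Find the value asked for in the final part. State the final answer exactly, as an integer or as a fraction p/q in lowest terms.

685/2

Stage 1: remainder = value at the root: -9*(11)^3 + 3*(11)^2 + 4 = (-11979) + (363) + (4) = -11612; answer -11612
Stage 2: R1 = -11612; w = 7; total draws C(17,2) = 136; complement C(10,2) = 45; favorable 136 - 45 = 91; P = 91/136; answer 91/136
Stage 3: R2 = 91/136; threaded value p + q = 227; m = 25; cross terms: (-14*-34 - 25*-33)=1301, (25*-21 - 23*-34)=257, (23*-21 - 8*-21)=-315, (8*-33 - -14*-21)=-558; twice the area = |685| = 685; area = 685/2; answer 685/2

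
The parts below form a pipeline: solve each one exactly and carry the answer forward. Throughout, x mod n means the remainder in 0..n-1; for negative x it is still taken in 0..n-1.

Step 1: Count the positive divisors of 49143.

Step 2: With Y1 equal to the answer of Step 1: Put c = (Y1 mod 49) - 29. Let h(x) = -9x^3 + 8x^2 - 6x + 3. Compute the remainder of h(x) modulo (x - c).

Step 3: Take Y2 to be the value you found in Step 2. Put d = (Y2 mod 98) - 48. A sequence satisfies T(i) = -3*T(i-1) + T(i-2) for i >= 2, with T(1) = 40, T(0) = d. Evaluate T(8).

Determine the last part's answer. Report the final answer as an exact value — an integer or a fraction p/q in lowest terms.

Step 1: 49143 = 3 * 16381; number of divisors = (1+1) * (1+1) = 4; answer 4
Step 2: Y1 = 4; c = -25; remainder = value at the root: -9*(-25)^3 + 8*(-25)^2 - 6*(-25)^1 + 3 = (140625) + (5000) + (150) + (3) = 145778; answer 145778
Step 3: Y2 = 145778; d = 4; T(2) = -3*(40) + 1*(4) = -116; iterating: T(2)=-116, T(3)=388, T(4)=-1280, T(5)=4228, T(6)=-13964, T(7)=46120, T(8)=-152324; answer -152324

-152324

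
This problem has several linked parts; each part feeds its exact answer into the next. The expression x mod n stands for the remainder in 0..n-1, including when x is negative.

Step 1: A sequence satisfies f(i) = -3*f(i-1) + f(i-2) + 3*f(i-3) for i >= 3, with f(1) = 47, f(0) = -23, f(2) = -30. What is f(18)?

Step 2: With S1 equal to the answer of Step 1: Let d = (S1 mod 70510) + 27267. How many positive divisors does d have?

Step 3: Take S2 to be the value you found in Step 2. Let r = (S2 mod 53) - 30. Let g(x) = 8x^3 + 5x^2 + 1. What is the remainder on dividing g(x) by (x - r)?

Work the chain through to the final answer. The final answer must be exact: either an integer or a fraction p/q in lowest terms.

-82763

Step 1: f(3) = -3*(-30) + 1*(47) + 3*(-23) = 68; iterating: f(3)=68, f(4)=-93, f(5)=257, f(6)=-660, f(7)=1958, f(8)=-5763, f(9)=17267, f(10)=-51690, f(11)=155048, f(12)=-465033, f(13)=1395077, f(14)=-4185120, f(15)=12555338, f(16)=-37665903, f(17)=112997687, f(18)=-338992950; answer -338992950
Step 2: S1 = -338992950; d = 46397; 46397 = 13 * 43 * 83; number of divisors = (1+1) * (1+1) * (1+1) = 8; answer 8
Step 3: S2 = 8; r = -22; remainder = value at the root: 8*(-22)^3 + 5*(-22)^2 + 1 = (-85184) + (2420) + (1) = -82763; answer -82763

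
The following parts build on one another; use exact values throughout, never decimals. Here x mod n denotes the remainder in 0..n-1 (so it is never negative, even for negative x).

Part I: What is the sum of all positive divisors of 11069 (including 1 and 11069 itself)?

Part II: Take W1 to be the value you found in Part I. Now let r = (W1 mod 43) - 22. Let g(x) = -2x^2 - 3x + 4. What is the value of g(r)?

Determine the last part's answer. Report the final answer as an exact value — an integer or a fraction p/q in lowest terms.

Part I: 11069 is prime, so its only divisors are 1 and 11069; sigma = 1 + 11069 = 11070; answer 11070
Part II: W1 = 11070; r = -3; -2*(-3)^2 - 3*(-3)^1 + 4 = (-18) + (9) + (4) = -5; answer -5

-5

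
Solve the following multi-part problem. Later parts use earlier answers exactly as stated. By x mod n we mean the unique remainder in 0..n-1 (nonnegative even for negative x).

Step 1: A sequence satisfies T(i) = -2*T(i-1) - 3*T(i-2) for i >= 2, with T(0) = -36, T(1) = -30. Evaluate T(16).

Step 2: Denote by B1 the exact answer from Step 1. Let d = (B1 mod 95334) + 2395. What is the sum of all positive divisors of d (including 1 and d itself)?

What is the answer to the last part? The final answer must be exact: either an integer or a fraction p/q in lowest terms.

68940

Step 1: T(2) = -2*(-30) - 3*(-36) = 168; iterating: T(2)=168, T(3)=-246, T(4)=-12, T(5)=762, T(6)=-1488, T(7)=690, T(8)=3084, T(9)=-8238, T(10)=7224, T(11)=10266, T(12)=-42204, T(13)=53610, T(14)=19392, T(15)=-199614, T(16)=341052; answer 341052
Step 2: B1 = 341052; d = 57445; 57445 = 5 * 11489; sigma = (1 + 5) * (1 + 11489) = 6 * 11490 = 68940; answer 68940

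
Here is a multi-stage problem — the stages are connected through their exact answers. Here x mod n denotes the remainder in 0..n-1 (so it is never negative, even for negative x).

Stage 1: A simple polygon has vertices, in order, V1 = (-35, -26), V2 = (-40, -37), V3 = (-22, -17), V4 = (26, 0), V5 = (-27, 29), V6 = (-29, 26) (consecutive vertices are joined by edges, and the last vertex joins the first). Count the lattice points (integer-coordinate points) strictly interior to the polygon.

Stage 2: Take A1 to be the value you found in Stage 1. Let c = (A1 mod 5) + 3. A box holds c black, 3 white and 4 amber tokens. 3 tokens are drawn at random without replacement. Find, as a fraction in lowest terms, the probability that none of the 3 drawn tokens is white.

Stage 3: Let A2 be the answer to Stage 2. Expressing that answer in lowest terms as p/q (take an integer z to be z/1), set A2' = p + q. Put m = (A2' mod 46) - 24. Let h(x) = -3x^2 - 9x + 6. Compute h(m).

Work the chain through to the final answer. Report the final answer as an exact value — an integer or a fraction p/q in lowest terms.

-156

Stage 1: cross terms: (-35*-37 - -40*-26)=255, (-40*-17 - -22*-37)=-134, (-22*0 - 26*-17)=442, (26*29 - -27*0)=754, (-27*26 - -29*29)=139, (-29*-26 - -35*26)=1664; twice the area = |3120| = 3120; area = 1560; boundary points = 1 + 2 + 1 + 1 + 1 + 2 = 8; strictly interior points = area - boundary/2 + 1 = 1557; answer 1557
Stage 2: A1 = 1557; c = 5; total draws C(12,3) = 220; favorable C(9,3) = 84; P = 21/55; answer 21/55
Stage 3: A2 = 21/55; threaded value p + q = 76; m = 6; -3*(6)^2 - 9*(6)^1 + 6 = (-108) + (-54) + (6) = -156; answer -156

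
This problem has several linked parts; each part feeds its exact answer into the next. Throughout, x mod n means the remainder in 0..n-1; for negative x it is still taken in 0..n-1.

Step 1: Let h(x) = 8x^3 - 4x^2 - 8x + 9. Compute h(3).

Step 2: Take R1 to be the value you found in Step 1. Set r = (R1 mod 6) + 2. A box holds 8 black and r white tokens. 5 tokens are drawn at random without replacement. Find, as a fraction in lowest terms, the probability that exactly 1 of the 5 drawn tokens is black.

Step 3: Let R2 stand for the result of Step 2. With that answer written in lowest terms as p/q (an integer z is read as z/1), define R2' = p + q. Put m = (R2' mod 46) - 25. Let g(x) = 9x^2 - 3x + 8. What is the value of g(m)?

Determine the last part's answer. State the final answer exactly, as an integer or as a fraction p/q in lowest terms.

1730

Step 1: 8*(3)^3 - 4*(3)^2 - 8*(3)^1 + 9 = (216) + (-36) + (-24) + (9) = 165; answer 165
Step 2: R1 = 165; r = 5; total draws C(13,5) = 1287; favorable C(8,1)*C(5,4) = 40; P = 40/1287; answer 40/1287
Step 3: R2 = 40/1287; threaded value p + q = 1327; m = 14; 9*(14)^2 - 3*(14)^1 + 8 = (1764) + (-42) + (8) = 1730; answer 1730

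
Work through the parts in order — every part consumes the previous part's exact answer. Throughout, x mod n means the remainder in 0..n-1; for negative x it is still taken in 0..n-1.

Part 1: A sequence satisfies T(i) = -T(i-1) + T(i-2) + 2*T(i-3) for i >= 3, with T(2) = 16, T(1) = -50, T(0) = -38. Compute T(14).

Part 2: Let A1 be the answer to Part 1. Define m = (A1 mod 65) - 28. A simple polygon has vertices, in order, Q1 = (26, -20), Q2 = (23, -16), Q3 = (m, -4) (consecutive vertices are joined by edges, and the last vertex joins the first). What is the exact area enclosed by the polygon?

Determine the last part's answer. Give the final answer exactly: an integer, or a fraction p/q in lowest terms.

50

Part 1: T(3) = -1*(16) + 1*(-50) + 2*(-38) = -142; iterating: T(3)=-142, T(4)=58, T(5)=-168, T(6)=-58, T(7)=6, T(8)=-400, T(9)=290, T(10)=-678, T(11)=168, T(12)=-266, T(13)=-922, T(14)=992; answer 992
Part 2: A1 = 992; m = -11; cross terms: (26*-16 - 23*-20)=44, (23*-4 - -11*-16)=-268, (-11*-20 - 26*-4)=324; twice the area = |100| = 100; area = 50; answer 50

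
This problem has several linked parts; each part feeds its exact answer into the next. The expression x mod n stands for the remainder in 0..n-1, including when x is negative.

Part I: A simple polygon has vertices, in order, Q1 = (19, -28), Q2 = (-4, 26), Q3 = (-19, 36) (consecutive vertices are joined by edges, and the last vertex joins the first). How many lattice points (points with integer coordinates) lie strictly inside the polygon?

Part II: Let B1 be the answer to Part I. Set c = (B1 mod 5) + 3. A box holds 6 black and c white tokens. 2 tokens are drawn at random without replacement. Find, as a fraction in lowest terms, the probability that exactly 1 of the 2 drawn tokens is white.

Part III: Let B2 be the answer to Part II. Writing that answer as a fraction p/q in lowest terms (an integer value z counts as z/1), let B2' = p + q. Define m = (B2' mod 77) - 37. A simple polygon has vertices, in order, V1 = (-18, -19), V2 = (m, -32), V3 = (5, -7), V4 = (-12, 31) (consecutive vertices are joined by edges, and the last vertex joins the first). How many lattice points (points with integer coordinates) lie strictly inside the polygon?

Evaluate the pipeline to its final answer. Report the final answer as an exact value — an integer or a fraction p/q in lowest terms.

663

Part I: cross terms: (19*26 - -4*-28)=382, (-4*36 - -19*26)=350, (-19*-28 - 19*36)=-152; twice the area = |580| = 580; area = 290; boundary points = 1 + 5 + 2 = 8; strictly interior points = area - boundary/2 + 1 = 287; answer 287
Part II: B1 = 287; c = 5; total draws C(11,2) = 55; favorable C(5,1)*C(6,1) = 30; P = 6/11; answer 6/11
Part III: B2 = 6/11; threaded value p + q = 17; m = -20; cross terms: (-18*-32 - -20*-19)=196, (-20*-7 - 5*-32)=300, (5*31 - -12*-7)=71, (-12*-19 - -18*31)=786; twice the area = |1353| = 1353; area = 1353/2; boundary points = 1 + 25 + 1 + 2 = 29; strictly interior points = area - boundary/2 + 1 = 663; answer 663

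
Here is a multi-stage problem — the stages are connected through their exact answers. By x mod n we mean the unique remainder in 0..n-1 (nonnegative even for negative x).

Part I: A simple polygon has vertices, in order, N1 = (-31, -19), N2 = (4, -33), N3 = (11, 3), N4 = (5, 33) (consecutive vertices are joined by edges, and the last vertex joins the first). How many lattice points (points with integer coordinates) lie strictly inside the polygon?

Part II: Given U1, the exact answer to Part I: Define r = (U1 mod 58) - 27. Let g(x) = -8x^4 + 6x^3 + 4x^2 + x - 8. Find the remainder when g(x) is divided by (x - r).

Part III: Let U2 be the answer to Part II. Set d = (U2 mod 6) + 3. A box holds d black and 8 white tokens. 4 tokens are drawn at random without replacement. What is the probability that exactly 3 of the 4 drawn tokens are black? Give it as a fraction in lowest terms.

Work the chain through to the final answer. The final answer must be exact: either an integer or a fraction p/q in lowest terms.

Part I: cross terms: (-31*-33 - 4*-19)=1099, (4*3 - 11*-33)=375, (11*33 - 5*3)=348, (5*-19 - -31*33)=928; twice the area = |2750| = 2750; area = 1375; boundary points = 7 + 1 + 6 + 4 = 18; strictly interior points = area - boundary/2 + 1 = 1367; answer 1367
Part II: U1 = 1367; r = 6; remainder = value at the root: -8*(6)^4 + 6*(6)^3 + 4*(6)^2 + 1*(6)^1 - 8 = (-10368) + (1296) + (144) + (6) + (-8) = -8930; answer -8930
Part III: U2 = -8930; d = 7; total draws C(15,4) = 1365; favorable C(7,3)*C(8,1) = 280; P = 8/39; answer 8/39

8/39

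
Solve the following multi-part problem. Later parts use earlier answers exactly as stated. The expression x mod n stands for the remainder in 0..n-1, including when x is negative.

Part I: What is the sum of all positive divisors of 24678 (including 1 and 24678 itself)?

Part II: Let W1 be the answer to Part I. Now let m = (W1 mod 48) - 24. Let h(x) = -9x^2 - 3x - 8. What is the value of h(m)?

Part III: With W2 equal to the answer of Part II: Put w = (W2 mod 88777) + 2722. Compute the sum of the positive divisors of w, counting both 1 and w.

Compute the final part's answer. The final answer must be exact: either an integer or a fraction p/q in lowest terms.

Part I: 24678 = 2 * 3^3 * 457; sigma = (1 + 2) * (1 + 3 + 9 + 27) * (1 + 457) = 3 * 40 * 458 = 54960; answer 54960
Part II: W1 = 54960; m = -24; -9*(-24)^2 - 3*(-24)^1 - 8 = (-5184) + (72) + (-8) = -5120; answer -5120
Part III: W2 = -5120; w = 86379; 86379 = 3 * 28793; sigma = (1 + 3) * (1 + 28793) = 4 * 28794 = 115176; answer 115176

115176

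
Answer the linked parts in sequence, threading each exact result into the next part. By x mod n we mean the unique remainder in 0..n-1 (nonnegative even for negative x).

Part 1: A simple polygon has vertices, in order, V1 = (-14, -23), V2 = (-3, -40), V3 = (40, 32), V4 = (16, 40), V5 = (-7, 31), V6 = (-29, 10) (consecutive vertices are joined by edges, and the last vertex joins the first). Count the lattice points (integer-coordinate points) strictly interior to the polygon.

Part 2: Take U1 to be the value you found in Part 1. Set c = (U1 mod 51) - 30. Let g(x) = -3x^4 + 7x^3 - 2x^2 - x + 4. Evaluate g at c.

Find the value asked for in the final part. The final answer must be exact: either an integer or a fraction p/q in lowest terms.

Part 1: cross terms: (-14*-40 - -3*-23)=491, (-3*32 - 40*-40)=1504, (40*40 - 16*32)=1088, (16*31 - -7*40)=776, (-7*10 - -29*31)=829, (-29*-23 - -14*10)=807; twice the area = |5495| = 5495; area = 5495/2; boundary points = 1 + 1 + 8 + 1 + 1 + 3 = 15; strictly interior points = area - boundary/2 + 1 = 2741; answer 2741
Part 2: U1 = 2741; c = 8; -3*(8)^4 + 7*(8)^3 - 2*(8)^2 - 1*(8)^1 + 4 = (-12288) + (3584) + (-128) + (-8) + (4) = -8836; answer -8836

-8836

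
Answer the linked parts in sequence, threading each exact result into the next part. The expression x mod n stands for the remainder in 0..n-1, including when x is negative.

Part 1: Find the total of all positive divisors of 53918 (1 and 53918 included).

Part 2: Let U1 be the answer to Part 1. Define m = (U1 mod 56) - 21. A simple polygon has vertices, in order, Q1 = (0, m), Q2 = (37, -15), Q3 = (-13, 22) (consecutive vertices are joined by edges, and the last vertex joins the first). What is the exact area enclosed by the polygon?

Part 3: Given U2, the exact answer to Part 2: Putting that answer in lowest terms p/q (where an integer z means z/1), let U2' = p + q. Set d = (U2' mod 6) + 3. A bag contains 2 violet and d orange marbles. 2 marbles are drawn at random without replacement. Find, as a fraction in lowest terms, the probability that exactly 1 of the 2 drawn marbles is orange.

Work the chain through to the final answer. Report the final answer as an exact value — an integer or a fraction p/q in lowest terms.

8/15

Part 1: 53918 = 2 * 26959; sigma = (1 + 2) * (1 + 26959) = 3 * 26960 = 80880; answer 80880
Part 2: U1 = 80880; m = -5; cross terms: (0*-15 - 37*-5)=185, (37*22 - -13*-15)=619, (-13*-5 - 0*22)=65; twice the area = |869| = 869; area = 869/2; answer 869/2
Part 3: U2 = 869/2; threaded value p + q = 871; d = 4; total draws C(6,2) = 15; favorable C(4,1)*C(2,1) = 8; P = 8/15; answer 8/15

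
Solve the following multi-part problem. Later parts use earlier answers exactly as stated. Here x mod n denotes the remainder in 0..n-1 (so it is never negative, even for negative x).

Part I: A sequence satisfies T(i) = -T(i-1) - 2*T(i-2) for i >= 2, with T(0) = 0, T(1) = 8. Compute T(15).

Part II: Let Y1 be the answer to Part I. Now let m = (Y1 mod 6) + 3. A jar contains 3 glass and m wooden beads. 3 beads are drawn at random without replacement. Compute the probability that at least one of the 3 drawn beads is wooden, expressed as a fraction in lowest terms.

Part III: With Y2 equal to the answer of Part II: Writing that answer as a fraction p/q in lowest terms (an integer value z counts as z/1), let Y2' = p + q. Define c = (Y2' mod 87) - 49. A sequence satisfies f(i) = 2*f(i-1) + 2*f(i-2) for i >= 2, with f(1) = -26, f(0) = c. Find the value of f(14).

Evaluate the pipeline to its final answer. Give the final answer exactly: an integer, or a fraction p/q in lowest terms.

-16507008

Part I: T(2) = -1*(8) - 2*(0) = -8; iterating: T(2)=-8, T(3)=-8, T(4)=24, T(5)=-8, T(6)=-40, T(7)=56, T(8)=24, T(9)=-136, T(10)=88, T(11)=184, T(12)=-360, T(13)=-8, T(14)=728, T(15)=-712; answer -712
Part II: Y1 = -712; m = 5; total draws C(8,3) = 56; complement C(3,3) = 1; favorable 56 - 1 = 55; P = 55/56; answer 55/56
Part III: Y2 = 55/56; threaded value p + q = 111; c = -25; f(2) = 2*(-26) + 2*(-25) = -102; iterating: f(2)=-102, f(3)=-256, f(4)=-716, f(5)=-1944, f(6)=-5320, f(7)=-14528, f(8)=-39696, f(9)=-108448, f(10)=-296288, f(11)=-809472, f(12)=-2211520, f(13)=-6041984, f(14)=-16507008; answer -16507008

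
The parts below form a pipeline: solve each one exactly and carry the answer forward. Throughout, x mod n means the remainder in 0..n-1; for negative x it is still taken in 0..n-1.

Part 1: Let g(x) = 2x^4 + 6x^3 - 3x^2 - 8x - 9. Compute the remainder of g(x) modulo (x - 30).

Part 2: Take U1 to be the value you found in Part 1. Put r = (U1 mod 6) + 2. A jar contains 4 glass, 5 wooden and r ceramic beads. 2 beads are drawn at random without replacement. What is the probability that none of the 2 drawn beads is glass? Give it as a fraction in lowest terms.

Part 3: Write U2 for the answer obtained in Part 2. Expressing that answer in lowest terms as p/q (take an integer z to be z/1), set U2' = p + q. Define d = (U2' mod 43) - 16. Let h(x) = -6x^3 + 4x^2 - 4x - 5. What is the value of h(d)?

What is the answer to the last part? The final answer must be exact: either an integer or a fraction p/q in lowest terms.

Part 1: remainder = value at the root: 2*(30)^4 + 6*(30)^3 - 3*(30)^2 - 8*(30)^1 - 9 = (1620000) + (162000) + (-2700) + (-240) + (-9) = 1779051; answer 1779051
Part 2: U1 = 1779051; r = 5; total draws C(14,2) = 91; favorable C(10,2) = 45; P = 45/91; answer 45/91
Part 3: U2 = 45/91; threaded value p + q = 136; d = -9; -6*(-9)^3 + 4*(-9)^2 - 4*(-9)^1 - 5 = (4374) + (324) + (36) + (-5) = 4729; answer 4729

4729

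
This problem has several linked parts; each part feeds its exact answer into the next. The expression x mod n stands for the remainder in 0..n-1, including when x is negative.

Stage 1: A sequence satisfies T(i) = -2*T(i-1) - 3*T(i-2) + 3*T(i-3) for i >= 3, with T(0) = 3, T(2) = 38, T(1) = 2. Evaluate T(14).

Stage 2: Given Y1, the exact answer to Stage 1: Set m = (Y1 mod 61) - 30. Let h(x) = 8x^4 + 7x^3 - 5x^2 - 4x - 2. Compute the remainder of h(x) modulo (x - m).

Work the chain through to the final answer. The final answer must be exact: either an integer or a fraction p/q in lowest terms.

125794

Stage 1: T(3) = -2*(38) - 3*(2) + 3*(3) = -73; iterating: T(3)=-73, T(4)=38, T(5)=257, T(6)=-847, T(7)=1037, T(8)=1238, T(9)=-8128, T(10)=15653, T(11)=-3208, T(12)=-64927, T(13)=186437, T(14)=-187717; answer -187717
Stage 2: Y1 = -187717; m = 11; remainder = value at the root: 8*(11)^4 + 7*(11)^3 - 5*(11)^2 - 4*(11)^1 - 2 = (117128) + (9317) + (-605) + (-44) + (-2) = 125794; answer 125794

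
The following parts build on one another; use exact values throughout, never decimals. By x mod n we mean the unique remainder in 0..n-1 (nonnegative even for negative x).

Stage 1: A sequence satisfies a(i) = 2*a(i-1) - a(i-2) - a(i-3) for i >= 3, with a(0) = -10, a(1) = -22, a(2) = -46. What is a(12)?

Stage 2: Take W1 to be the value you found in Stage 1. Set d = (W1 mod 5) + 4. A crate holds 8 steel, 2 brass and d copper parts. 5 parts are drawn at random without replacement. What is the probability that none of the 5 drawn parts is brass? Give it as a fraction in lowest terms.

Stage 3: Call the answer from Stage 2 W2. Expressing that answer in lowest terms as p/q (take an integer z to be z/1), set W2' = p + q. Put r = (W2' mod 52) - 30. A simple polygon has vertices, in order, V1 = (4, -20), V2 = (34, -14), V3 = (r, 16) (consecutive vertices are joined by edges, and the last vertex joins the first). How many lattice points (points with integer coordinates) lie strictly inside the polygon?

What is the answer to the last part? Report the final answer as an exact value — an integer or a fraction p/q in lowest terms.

Stage 1: a(3) = 2*(-46) - 1*(-22) - 1*(-10) = -60; iterating: a(3)=-60, a(4)=-52, a(5)=2, a(6)=116, a(7)=282, a(8)=446, a(9)=494, a(10)=260, a(11)=-420, a(12)=-1594; answer -1594
Stage 2: W1 = -1594; d = 5; total draws C(15,5) = 3003; favorable C(13,5) = 1287; P = 3/7; answer 3/7
Stage 3: W2 = 3/7; threaded value p + q = 10; r = -20; cross terms: (4*-14 - 34*-20)=624, (34*16 - -20*-14)=264, (-20*-20 - 4*16)=336; twice the area = |1224| = 1224; area = 612; boundary points = 6 + 6 + 12 = 24; strictly interior points = area - boundary/2 + 1 = 601; answer 601

601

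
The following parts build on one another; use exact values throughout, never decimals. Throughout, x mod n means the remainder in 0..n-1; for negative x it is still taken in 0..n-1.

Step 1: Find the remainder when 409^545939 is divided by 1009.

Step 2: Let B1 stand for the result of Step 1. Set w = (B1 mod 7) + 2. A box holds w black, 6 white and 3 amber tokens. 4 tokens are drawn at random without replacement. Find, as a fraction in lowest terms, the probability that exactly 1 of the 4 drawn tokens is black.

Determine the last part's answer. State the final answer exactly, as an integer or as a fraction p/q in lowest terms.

24/85

Step 1: squarings mod 1009: 409^1=409, 409^2=796, 409^4=973, 409^8=287, 409^16=640, 409^32=955, 409^64=898, 409^128=213, 409^256=973, 409^512=287, 409^1024=640, 409^2048=955, 409^4096=898, 409^8192=213, 409^16384=973, 409^32768=287, 409^65536=640, 409^131072=955, 409^262144=898, 409^524288=213; 409^545939 = 409^1 * 409^2 * 409^16 * 409^128 * 409^1024 * 409^4096 * 409^16384 * 409^524288 = 783 (mod 1009); answer 783
Step 2: B1 = 783; w = 8; total draws C(17,4) = 2380; favorable C(8,1)*C(9,3) = 672; P = 24/85; answer 24/85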